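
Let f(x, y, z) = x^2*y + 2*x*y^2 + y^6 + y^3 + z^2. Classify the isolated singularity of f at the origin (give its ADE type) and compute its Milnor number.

The Hessian of f at 0 is [[0, 0, 0], [0, 0, 0], [0, 0, 2]] with rank 1, so corank 2. A Groebner basis of the Jacobian ideal J(f) in C{x,y,z} is {x^2/6 + y^5 - y^2/6, x^3 + y^3, x*y + y^2, z}; counting standard monomials gives mu = 7. Corank 2; j^3 = y*(x + y)^2 has shape L^2 M (L != M), so D-series; mu = 7 gives D_7.

Type D_{7}, Milnor number mu = 7.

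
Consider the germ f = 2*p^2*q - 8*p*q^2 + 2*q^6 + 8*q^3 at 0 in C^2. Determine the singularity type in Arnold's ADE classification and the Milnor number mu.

Type D_{7}, Milnor number mu = 7.

The Hessian of f at 0 has rank 0. Corank 2; j^3 = 2*q*(p - 2*q)^2 has shape L^2 M (L != M), so D-series; mu = 7 gives D_7.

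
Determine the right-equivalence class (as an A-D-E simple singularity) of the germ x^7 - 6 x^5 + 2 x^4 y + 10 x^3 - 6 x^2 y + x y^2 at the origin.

D_4

The Hessian of f at 0 is [[0, 0], [0, 0]] with rank 0, so corank 2. A Groebner basis of the Jacobian ideal J(f) in C{x,y} is {y^3, x^2 - y^2/6, x*y - y^2/2}; counting standard monomials gives mu = 4. Corank 2; j^3 = x*(10*x^2 - 6*x*y + y^2) splits into three distinct lines over C (the quadratic factor has nonzero discriminant), so D_4.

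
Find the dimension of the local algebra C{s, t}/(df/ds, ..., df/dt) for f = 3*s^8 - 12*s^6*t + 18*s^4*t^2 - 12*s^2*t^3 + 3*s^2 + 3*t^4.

The Hessian of f at 0 has rank 1. Corank 1: A-series; mu = 3 gives A_3.

3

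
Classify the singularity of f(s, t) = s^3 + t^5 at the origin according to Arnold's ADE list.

The Hessian of f at 0 has rank 0. Corank 2; j^3 = s^3 is a perfect cube, so E-series; the 5-jet and mu = 8 give E_8.

E_{8}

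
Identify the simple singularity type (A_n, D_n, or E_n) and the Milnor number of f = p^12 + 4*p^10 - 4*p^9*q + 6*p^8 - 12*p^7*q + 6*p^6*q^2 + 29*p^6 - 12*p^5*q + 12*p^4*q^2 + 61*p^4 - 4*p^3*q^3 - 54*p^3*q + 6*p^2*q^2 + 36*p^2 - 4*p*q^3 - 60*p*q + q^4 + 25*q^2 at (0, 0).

The Hessian of f at 0 has rank 1. Corank 1: A-series; mu = 3 gives A_3.

Type A_3, Milnor number mu = 3.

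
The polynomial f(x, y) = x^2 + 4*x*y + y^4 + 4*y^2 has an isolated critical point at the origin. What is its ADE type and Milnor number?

Type A_{3}, Milnor number mu = 3.

The Hessian of f at 0 is [[2, 4], [4, 8]] with rank 1, so corank 1. A Groebner basis of the Jacobian ideal J(f) in C{x,y} is {y^3, x + 2*y}; counting standard monomials gives mu = 3. Corank 1: A-series; mu = 3 gives A_3.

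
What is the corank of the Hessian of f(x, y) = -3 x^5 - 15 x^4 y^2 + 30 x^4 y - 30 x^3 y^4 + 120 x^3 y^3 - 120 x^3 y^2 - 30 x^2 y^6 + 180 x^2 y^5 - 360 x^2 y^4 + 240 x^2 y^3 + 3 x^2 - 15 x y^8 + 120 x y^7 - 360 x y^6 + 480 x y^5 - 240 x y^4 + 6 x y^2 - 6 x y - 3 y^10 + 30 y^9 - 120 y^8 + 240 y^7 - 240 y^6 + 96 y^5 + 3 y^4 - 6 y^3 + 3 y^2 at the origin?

Hessian at 0 has rank 1.

1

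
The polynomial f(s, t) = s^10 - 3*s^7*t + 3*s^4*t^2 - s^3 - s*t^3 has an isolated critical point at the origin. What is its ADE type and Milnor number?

Type E7, Milnor number mu = 7.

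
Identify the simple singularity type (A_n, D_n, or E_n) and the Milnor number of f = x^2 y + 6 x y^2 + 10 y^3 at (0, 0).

The Hessian of f at 0 has rank 0. Corank 2; j^3 = y*(x^2 + 6*x*y + 10*y^2) splits into three distinct lines over C (the quadratic factor has nonzero discriminant), so D_4.

Type D4, Milnor number mu = 4.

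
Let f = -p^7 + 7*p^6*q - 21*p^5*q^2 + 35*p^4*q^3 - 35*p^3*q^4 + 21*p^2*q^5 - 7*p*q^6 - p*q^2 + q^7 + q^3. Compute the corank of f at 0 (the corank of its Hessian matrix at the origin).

Hessian at 0 has rank 0.

2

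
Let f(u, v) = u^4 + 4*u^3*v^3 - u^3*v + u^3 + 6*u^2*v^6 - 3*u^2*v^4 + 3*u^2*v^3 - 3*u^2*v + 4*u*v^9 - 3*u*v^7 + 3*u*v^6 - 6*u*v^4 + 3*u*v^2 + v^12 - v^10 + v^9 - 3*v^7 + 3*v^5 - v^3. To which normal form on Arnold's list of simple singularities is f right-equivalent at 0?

The Hessian of f at 0 is [[0, 0], [0, 0]] with rank 0, so corank 2. A Groebner basis of the Jacobian ideal J(f) in C{u,v} is {3*u^2 - 6*u*v + v^4 + v^3 + 3*v^2, u^3 + 3*u^2 - 6*u*v + 3*v^2, u^2*v + 3*u^2 - 6*u*v + 3*v^2, 2*u^2 + u*v^2 - 4*u*v - v^3/3 + 2*v^2}; counting standard monomials gives mu = 7. Corank 2; j^3 = (u - v)^3 is a perfect cube, so E-series; the 4-jet and mu = 7 give E_7.

E_7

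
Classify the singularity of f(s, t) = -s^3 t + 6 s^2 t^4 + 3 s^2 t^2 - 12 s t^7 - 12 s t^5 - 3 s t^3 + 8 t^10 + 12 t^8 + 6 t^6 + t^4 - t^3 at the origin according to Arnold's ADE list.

E7

The Hessian of f at 0 has rank 0. Corank 2; j^3 = -t^3 is a perfect cube, so E-series; the 4-jet and mu = 7 give E_7.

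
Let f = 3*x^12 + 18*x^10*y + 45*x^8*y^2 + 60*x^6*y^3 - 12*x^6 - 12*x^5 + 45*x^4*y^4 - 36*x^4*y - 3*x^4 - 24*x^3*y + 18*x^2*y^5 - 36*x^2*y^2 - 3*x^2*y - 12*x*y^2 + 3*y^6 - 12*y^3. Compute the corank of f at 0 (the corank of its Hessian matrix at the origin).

Hessian at 0 has rank 0.

2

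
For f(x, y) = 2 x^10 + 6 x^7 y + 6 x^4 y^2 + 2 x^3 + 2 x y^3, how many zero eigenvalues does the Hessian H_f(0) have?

The Hessian at 0 is [[0, 0], [0, 0]] of rank 0; hence corank 2.

2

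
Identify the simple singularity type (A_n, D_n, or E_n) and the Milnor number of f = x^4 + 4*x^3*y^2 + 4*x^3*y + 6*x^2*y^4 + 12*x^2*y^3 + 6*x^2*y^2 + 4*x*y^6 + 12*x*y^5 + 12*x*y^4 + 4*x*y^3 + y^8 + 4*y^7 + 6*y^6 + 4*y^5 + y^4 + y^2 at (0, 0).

Type A3, Milnor number mu = 3.

The Hessian of f at 0 has rank 1. Corank 1: A-series; mu = 3 gives A_3.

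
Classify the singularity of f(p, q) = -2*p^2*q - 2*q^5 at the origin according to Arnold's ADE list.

D_6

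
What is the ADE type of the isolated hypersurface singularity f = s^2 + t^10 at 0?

A_9

The Hessian of f at 0 is [[2, 0], [0, 0]] with rank 1, so corank 1. A Groebner basis of the Jacobian ideal J(f) in C{s,t} is {t^9, s}; counting standard monomials gives mu = 9. Corank 1: A-series; mu = 9 gives A_9.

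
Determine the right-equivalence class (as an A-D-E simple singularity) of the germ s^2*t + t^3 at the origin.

The Hessian of f at 0 has rank 0. Corank 2; j^3 = t*(s^2 + t^2) splits into three distinct lines over C (the quadratic factor has nonzero discriminant), so D_4.

D4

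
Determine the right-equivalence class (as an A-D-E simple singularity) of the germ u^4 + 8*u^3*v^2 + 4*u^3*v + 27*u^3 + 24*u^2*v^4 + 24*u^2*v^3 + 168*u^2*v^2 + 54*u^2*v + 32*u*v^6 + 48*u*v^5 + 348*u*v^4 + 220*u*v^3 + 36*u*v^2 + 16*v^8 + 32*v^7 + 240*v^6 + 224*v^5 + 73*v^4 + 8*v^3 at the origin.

E6

The Hessian of f at 0 has rank 0. Corank 2; j^3 = (3*u + 2*v)^3 is a perfect cube, so E-series; the 4-jet and mu = 6 give E_6.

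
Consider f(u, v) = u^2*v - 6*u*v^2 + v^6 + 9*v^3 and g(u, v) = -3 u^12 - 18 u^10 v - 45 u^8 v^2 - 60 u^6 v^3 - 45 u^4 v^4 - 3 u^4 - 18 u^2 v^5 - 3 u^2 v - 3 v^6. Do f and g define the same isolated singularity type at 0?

Yes.

The Hessian of f at 0 is [[0, 0], [0, 0]] with rank 0, so corank 2. A Groebner basis of the Jacobian ideal J(f) in C{u,v} is {u^2/6 + v^5 - 3*v^2/2, u^3 - 27*v^3, u*v - 3*v^2}; counting standard monomials gives mu = 7. Corank 2; j^3 = v*(u - 3*v)^2 has shape L^2 M (L != M), so D-series; mu = 7 gives D_7. The Hessian of g at 0 is [[0, 0], [0, 0]] with rank 0, so corank 2. A Groebner basis of the Jacobian ideal J(g) in C{u,v} is {u^2/6 + v^5, u^3, u*v}; counting standard monomials gives mu = 7. Corank 2; j^3 = -3*u^2*v has shape L^2 M (L != M), so D-series; mu = 7 gives D_7. Both have type D_7, hence right-equivalent.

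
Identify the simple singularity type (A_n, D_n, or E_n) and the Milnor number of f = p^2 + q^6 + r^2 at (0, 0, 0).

The Hessian of f at 0 has rank 2. Corank 1: A-series; mu = 5 gives A_5.

Type A5, Milnor number mu = 5.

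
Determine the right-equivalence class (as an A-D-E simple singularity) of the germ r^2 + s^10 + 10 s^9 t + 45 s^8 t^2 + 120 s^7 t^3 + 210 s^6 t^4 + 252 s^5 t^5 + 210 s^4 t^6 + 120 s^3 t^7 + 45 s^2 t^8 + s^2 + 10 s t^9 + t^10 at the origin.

A9

The Hessian of f at 0 has rank 2. Corank 1: A-series; mu = 9 gives A_9.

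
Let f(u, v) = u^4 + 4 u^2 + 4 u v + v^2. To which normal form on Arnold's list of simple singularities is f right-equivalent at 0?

A3

The Hessian of f at 0 has rank 1. Corank 1: A-series; mu = 3 gives A_3.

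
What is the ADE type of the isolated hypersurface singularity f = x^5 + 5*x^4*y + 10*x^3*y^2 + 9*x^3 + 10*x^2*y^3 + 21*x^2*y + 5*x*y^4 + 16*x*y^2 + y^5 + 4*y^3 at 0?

D6

The Hessian of f at 0 is [[0, 0], [0, 0]] with rank 0, so corank 2. A Groebner basis of the Jacobian ideal J(f) in C{x,y} is {-243*x*y/5 + y^4 - 162*y^2/5, x*y^2 + 2*y^3/3, x^2 + 5*x*y/3 + 2*y^2/3}; counting standard monomials gives mu = 6. Corank 2; j^3 = (x + y)*(3*x + 2*y)^2 has shape L^2 M (L != M), so D-series; mu = 6 gives D_6.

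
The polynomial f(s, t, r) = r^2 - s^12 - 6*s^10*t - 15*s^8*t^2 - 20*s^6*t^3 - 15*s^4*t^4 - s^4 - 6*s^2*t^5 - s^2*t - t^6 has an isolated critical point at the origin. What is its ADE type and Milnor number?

The Hessian of f at 0 is [[0, 0, 0], [0, 0, 0], [0, 0, 2]] with rank 1, so corank 2. A Groebner basis of the Jacobian ideal J(f) in C{s,t,r} is {s^2/6 + t^5, s^3, s*t, r}; counting standard monomials gives mu = 7. Corank 2; j^3 = -s^2*t has shape L^2 M (L != M), so D-series; mu = 7 gives D_7.

Type D_7, Milnor number mu = 7.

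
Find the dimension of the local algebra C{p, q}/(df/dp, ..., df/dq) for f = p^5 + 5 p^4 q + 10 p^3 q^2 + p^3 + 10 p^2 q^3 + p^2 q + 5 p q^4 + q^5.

6

The Hessian of f at 0 has rank 0. Corank 2; j^3 = p^2*(p + q) has shape L^2 M (L != M), so D-series; mu = 6 gives D_6.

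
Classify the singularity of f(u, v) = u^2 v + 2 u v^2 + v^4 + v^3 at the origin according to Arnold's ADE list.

The Hessian of f at 0 is [[0, 0], [0, 0]] with rank 0, so corank 2. A Groebner basis of the Jacobian ideal J(f) in C{u,v} is {u^3 - u^2/4 + v^2/4, u^2/4 + v^3 - v^2/4, u*v + v^2}; counting standard monomials gives mu = 5. Corank 2; j^3 = v*(u + v)^2 has shape L^2 M (L != M), so D-series; mu = 5 gives D_5.

D_{5}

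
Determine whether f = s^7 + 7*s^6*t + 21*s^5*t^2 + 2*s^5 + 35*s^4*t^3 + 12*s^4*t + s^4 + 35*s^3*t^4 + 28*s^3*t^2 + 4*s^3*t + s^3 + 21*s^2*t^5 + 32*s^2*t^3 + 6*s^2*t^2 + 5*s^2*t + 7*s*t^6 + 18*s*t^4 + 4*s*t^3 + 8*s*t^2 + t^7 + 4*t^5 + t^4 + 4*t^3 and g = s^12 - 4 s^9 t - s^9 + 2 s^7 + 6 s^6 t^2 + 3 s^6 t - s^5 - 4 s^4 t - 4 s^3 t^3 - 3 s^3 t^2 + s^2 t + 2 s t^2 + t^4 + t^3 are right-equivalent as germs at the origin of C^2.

Yes.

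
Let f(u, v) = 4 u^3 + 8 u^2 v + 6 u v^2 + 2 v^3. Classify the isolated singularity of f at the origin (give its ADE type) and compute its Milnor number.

Type D_4, Milnor number mu = 4.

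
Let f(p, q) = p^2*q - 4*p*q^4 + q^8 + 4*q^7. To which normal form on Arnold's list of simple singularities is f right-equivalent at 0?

D_9

The Hessian of f at 0 is [[0, 0], [0, 0]] with rank 0, so corank 2. A Groebner basis of the Jacobian ideal J(f) in C{p,q} is {p^2*q^2, -p^2*q - p^2/2 + p*q^3, -p*q/2 + q^4, p^3}; counting standard monomials gives mu = 9. Corank 2; j^3 = p^2*q has shape L^2 M (L != M), so D-series; mu = 9 gives D_9.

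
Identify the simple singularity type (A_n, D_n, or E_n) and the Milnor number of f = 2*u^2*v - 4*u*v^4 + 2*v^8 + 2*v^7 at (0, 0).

Type D_{9}, Milnor number mu = 9.

The Hessian of f at 0 has rank 0. Corank 2; j^3 = 2*u^2*v has shape L^2 M (L != M), so D-series; mu = 9 gives D_9.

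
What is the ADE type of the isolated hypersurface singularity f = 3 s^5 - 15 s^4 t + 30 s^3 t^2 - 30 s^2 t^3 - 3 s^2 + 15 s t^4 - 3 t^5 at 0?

A_{4}

The Hessian of f at 0 is [[-6, 0], [0, 0]] with rank 1, so corank 1. A Groebner basis of the Jacobian ideal J(f) in C{s,t} is {t^4, s}; counting standard monomials gives mu = 4. Corank 1: A-series; mu = 4 gives A_4.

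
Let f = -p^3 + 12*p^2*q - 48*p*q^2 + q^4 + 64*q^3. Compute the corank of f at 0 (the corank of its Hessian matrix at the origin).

2

The Hessian at 0 is [[0, 0], [0, 0]] of rank 0; hence corank 2.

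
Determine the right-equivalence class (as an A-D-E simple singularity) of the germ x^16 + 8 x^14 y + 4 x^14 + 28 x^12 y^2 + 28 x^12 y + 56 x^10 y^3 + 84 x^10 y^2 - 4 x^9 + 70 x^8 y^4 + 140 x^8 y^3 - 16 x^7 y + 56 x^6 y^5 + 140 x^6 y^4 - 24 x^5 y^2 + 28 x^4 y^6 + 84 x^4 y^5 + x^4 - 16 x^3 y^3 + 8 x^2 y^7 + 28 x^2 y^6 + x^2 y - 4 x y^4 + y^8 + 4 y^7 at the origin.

D_9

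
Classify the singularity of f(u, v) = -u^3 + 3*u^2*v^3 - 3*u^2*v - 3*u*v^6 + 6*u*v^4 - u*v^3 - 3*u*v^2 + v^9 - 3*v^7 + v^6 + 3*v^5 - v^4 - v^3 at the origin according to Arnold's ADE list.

The Hessian of f at 0 is [[0, 0], [0, 0]] with rank 0, so corank 2. A Groebner basis of the Jacobian ideal J(f) in C{u,v} is {u^3 + 3*u^2*v + 6*u^2 + 12*u*v + 6*v^2, -3*u^2 + u*v^2 - 6*u*v - 3*v^2, 3*u^2 + 6*u*v + v^3 + 3*v^2}; counting standard monomials gives mu = 7. Corank 2; j^3 = -(u + v)^3 is a perfect cube, so E-series; the 4-jet and mu = 7 give E_7.

E_{7}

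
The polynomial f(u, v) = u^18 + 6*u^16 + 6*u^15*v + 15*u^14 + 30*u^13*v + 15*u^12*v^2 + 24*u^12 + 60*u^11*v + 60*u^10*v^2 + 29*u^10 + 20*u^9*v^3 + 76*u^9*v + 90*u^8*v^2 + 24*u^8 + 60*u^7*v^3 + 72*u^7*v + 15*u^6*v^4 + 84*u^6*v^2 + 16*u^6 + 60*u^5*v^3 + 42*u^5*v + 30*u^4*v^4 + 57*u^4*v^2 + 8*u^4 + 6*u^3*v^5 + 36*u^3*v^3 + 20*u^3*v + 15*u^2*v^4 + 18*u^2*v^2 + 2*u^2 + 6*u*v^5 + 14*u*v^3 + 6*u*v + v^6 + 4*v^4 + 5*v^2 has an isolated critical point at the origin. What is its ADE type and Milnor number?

Type A_1, Milnor number mu = 1.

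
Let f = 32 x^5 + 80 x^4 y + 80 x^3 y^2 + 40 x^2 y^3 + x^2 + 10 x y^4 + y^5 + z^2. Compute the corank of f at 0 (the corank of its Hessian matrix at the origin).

Hessian at 0 has rank 2.

1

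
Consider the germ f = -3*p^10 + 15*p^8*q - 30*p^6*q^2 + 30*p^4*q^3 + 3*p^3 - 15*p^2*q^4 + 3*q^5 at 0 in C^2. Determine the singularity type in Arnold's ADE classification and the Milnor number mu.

Type E_8, Milnor number mu = 8.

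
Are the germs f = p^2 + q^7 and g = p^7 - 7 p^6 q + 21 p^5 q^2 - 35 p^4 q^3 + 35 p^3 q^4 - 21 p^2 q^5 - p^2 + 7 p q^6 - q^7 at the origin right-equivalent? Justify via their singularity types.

Yes.

The Hessian of f at 0 has rank 1. Corank 1: A-series; mu = 6 gives A_6. The Hessian of g at 0 has rank 1. Corank 1: A-series; mu = 6 gives A_6. Both have type A_6, hence right-equivalent.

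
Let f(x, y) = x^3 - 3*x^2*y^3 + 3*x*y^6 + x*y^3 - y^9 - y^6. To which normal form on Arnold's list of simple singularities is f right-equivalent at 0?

E_{7}

The Hessian of f at 0 has rank 0. Corank 2; j^3 = x^3 is a perfect cube, so E-series; the 4-jet and mu = 7 give E_7.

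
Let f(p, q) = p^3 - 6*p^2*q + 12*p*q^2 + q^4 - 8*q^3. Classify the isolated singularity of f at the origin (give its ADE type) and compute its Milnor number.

Type E6, Milnor number mu = 6.

The Hessian of f at 0 has rank 0. Corank 2; j^3 = (p - 2*q)^3 is a perfect cube, so E-series; the 4-jet and mu = 6 give E_6.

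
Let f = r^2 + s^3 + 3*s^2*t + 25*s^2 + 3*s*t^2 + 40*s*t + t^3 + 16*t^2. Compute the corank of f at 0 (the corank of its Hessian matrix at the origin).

Hessian at 0 has rank 2.

1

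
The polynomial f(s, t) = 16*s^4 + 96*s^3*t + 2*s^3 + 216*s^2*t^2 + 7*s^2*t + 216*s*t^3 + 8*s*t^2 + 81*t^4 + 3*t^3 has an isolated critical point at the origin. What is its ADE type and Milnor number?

Type D5, Milnor number mu = 5.

The Hessian of f at 0 is [[0, 0], [0, 0]] with rank 0, so corank 2. A Groebner basis of the Jacobian ideal J(f) in C{s,t} is {s*t^2 + s*t/8 + t^2/8, -s*t/8 + t^3 - t^2/8, s^2 + 5*s*t/2 + 3*t^2/2}; counting standard monomials gives mu = 5. Corank 2; j^3 = (s + t)^2*(2*s + 3*t) has shape L^2 M (L != M), so D-series; mu = 5 gives D_5.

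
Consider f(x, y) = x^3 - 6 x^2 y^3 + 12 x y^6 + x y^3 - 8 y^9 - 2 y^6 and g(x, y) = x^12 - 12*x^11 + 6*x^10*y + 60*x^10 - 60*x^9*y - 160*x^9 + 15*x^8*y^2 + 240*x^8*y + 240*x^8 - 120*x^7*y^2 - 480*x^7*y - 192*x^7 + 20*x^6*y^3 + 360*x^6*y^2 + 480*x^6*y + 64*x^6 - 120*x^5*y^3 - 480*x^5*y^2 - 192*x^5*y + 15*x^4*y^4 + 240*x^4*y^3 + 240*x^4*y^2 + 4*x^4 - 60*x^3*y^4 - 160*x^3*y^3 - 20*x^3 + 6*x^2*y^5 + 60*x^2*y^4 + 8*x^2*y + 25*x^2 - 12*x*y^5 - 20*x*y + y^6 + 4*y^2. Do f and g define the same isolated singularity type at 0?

No.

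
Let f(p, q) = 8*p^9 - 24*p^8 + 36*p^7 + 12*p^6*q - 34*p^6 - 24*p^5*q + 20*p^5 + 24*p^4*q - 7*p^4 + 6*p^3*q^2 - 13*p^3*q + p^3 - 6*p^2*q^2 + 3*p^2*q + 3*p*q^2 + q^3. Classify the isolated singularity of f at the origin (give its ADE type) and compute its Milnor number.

Type E_7, Milnor number mu = 7.

The Hessian of f at 0 is [[0, 0], [0, 0]] with rank 0, so corank 2. A Groebner basis of the Jacobian ideal J(f) in C{p,q} is {-3*p^2/17 - 6*p*q/17 + q^4 - q^3/17 - 3*q^2/17, p^3 - 15*p^2/17 - 30*p*q/17 + 12*q^3/17 - 15*q^2/17, p^2*q + 9*p^2/17 + 18*p*q/17 - 14*q^3/17 + 9*q^2/17, -4*p^2/17 + p*q^2 - 8*p*q/17 + 47*q^3/51 - 4*q^2/17}; counting standard monomials gives mu = 7. Corank 2; j^3 = (p + q)^3 is a perfect cube, so E-series; the 4-jet and mu = 7 give E_7.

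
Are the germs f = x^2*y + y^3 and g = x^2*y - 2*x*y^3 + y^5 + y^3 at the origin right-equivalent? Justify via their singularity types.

Yes.

The Hessian of f at 0 has rank 0. Corank 2; j^3 = y*(x^2 + y^2) splits into three distinct lines over C (the quadratic factor has nonzero discriminant), so D_4. The Hessian of g at 0 has rank 0. Corank 2; j^3 = y*(x^2 + y^2) splits into three distinct lines over C (the quadratic factor has nonzero discriminant), so D_4. Both have type D_4, hence right-equivalent.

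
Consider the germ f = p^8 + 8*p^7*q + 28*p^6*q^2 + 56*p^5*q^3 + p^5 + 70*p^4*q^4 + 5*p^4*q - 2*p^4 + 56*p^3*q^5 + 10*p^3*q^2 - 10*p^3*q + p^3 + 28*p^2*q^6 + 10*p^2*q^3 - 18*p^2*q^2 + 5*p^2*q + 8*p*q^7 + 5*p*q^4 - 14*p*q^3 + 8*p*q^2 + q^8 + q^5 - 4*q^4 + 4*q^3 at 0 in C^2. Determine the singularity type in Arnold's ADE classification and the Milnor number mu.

Type D_{9}, Milnor number mu = 9.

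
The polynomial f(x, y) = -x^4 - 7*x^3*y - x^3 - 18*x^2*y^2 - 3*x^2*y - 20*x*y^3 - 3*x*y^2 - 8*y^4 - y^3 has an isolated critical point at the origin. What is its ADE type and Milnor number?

Type E7, Milnor number mu = 7.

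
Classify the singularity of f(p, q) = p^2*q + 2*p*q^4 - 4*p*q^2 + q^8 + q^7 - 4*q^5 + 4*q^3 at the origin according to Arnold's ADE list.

The Hessian of f at 0 is [[0, 0], [0, 0]] with rank 0, so corank 2. A Groebner basis of the Jacobian ideal J(f) in C{p,q} is {p^2*q^2 + 32*p^2*q + 4*p^2 - 128*p*q^2 - 12*p*q + 128*q^3 + 8*q^2, 8*p^2*q + p^2 + p*q^3 - 32*p*q^2 - 2*p*q + 32*q^3, p*q + q^4 - 2*q^2, p^3 - 6*p^2*q + 12*p*q^2 - 8*q^3}; counting standard monomials gives mu = 9. Corank 2; j^3 = q*(p - 2*q)^2 has shape L^2 M (L != M), so D-series; mu = 9 gives D_9.

D_9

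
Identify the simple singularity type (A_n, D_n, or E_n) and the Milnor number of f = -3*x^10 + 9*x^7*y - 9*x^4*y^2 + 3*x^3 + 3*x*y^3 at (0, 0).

Type E_{7}, Milnor number mu = 7.

The Hessian of f at 0 has rank 0. Corank 2; j^3 = 3*x^3 is a perfect cube, so E-series; the 4-jet and mu = 7 give E_7.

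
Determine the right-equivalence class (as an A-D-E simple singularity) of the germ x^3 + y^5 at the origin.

The Hessian of f at 0 has rank 0. Corank 2; j^3 = x^3 is a perfect cube, so E-series; the 5-jet and mu = 8 give E_8.

E_8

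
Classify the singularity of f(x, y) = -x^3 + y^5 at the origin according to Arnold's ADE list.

E_{8}

The Hessian of f at 0 has rank 0. Corank 2; j^3 = -x^3 is a perfect cube, so E-series; the 5-jet and mu = 8 give E_8.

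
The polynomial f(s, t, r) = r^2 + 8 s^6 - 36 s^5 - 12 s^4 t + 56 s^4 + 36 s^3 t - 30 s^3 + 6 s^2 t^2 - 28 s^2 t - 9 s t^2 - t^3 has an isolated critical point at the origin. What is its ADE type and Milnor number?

Type D_4, Milnor number mu = 4.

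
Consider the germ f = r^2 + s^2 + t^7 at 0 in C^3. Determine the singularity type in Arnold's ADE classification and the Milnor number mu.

Type A_6, Milnor number mu = 6.

The Hessian of f at 0 has rank 2. Corank 1: A-series; mu = 6 gives A_6.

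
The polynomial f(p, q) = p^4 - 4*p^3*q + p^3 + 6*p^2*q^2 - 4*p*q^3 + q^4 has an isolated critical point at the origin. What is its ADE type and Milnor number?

Type E6, Milnor number mu = 6.

The Hessian of f at 0 is [[0, 0], [0, 0]] with rank 0, so corank 2. A Groebner basis of the Jacobian ideal J(f) in C{p,q} is {q^4, p*q^2 - q^3/3, p^2}; counting standard monomials gives mu = 6. Corank 2; j^3 = p^3 is a perfect cube, so E-series; the 4-jet and mu = 6 give E_6.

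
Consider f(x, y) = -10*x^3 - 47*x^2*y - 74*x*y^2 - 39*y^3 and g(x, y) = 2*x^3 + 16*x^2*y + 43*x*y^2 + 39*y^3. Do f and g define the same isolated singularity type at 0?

The Hessian of f at 0 has rank 0. Corank 2; j^3 = -(2*x + 3*y)*(5*x^2 + 16*x*y + 13*y^2) splits into three distinct lines over C (the quadratic factor has nonzero discriminant), so D_4. The Hessian of g at 0 has rank 0. Corank 2; j^3 = (x + 3*y)*(2*x^2 + 10*x*y + 13*y^2) splits into three distinct lines over C (the quadratic factor has nonzero discriminant), so D_4. Both have type D_4, hence right-equivalent.

Yes.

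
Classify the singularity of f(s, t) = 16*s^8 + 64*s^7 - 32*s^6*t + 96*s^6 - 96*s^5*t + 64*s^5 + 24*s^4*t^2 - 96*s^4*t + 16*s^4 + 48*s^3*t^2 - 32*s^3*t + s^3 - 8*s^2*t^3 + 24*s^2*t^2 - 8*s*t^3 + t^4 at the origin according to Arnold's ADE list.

The Hessian of f at 0 has rank 0. Corank 2; j^3 = s^3 is a perfect cube, so E-series; the 4-jet and mu = 6 give E_6.

E6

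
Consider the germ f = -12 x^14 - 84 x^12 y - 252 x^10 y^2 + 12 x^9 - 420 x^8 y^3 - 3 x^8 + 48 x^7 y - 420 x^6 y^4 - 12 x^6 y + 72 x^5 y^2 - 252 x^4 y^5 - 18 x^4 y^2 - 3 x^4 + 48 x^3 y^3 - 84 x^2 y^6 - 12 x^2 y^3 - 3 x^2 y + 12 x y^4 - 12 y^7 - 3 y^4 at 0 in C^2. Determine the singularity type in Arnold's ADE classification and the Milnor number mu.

Type D_{5}, Milnor number mu = 5.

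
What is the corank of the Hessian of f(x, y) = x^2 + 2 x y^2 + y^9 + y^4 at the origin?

Hessian at 0 has rank 1.

1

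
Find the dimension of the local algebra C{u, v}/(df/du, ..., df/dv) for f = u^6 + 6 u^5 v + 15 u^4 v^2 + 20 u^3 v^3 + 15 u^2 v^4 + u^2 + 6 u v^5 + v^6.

5

The Hessian of f at 0 is [[2, 0], [0, 0]] with rank 1, so corank 1. A Groebner basis of the Jacobian ideal J(f) in C{u,v} is {v^5, u}; counting standard monomials gives mu = 5. Corank 1: A-series; mu = 5 gives A_5.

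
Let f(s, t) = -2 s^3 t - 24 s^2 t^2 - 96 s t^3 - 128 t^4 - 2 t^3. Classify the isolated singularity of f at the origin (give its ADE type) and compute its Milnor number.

Type E_{7}, Milnor number mu = 7.

The Hessian of f at 0 has rank 0. Corank 2; j^3 = -2*t^3 is a perfect cube, so E-series; the 4-jet and mu = 7 give E_7.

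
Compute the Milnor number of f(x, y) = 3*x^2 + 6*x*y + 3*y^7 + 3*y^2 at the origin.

The Hessian of f at 0 has rank 1. Corank 1: A-series; mu = 6 gives A_6.

6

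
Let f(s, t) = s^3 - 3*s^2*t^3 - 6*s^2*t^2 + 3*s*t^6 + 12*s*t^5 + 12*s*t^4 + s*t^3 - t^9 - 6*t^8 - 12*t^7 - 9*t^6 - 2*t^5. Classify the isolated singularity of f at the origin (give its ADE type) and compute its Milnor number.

The Hessian of f at 0 has rank 0. Corank 2; j^3 = s^3 is a perfect cube, so E-series; the 4-jet and mu = 7 give E_7.

Type E_{7}, Milnor number mu = 7.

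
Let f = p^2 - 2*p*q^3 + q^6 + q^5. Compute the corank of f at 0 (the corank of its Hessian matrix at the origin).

1

The Hessian at 0 is [[2, 0], [0, 0]] of rank 1; hence corank 1.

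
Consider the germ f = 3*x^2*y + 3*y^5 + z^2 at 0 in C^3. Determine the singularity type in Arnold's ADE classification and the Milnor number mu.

Type D6, Milnor number mu = 6.

The Hessian of f at 0 is [[0, 0, 0], [0, 0, 0], [0, 0, 2]] with rank 1, so corank 2. A Groebner basis of the Jacobian ideal J(f) in C{x,y,z} is {x^2/5 + y^4, x^3, x*y, z}; counting standard monomials gives mu = 6. Corank 2; j^3 = 3*x^2*y has shape L^2 M (L != M), so D-series; mu = 6 gives D_6.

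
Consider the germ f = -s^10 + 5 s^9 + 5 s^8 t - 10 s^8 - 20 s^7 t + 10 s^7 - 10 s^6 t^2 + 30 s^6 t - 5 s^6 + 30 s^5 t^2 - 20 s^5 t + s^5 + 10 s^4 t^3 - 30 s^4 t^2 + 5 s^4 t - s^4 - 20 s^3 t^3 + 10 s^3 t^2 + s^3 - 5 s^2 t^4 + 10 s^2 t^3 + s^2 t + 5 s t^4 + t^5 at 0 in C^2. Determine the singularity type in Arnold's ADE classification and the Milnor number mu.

Type D6, Milnor number mu = 6.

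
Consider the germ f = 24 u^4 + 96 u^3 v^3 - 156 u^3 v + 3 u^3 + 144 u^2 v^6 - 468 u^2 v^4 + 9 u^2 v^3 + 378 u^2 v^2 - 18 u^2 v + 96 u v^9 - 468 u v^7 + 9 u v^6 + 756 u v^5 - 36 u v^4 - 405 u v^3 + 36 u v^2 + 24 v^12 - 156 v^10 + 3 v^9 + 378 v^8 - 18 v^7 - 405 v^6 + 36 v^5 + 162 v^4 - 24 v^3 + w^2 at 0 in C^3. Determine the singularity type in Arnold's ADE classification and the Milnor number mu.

Type E_{7}, Milnor number mu = 7.

The Hessian of f at 0 is [[0, 0, 0], [0, 0, 0], [0, 0, 2]] with rank 1, so corank 2. A Groebner basis of the Jacobian ideal J(f) in C{u,v,w} is {3*u^2/4 - 3*u*v + v^4 + v^3/4 + 3*v^2, u^3 + 21*u^2/2 - 42*u*v - 9*v^3/2 + 42*v^2, u^2*v + 15*u^2/4 - 15*u*v - 11*v^3/4 + 15*v^2, u^2 + u*v^2 - 4*u*v - 5*v^3/3 + 4*v^2, w}; counting standard monomials gives mu = 7. Corank 2; j^3 = 3*(u - 2*v)^3 is a perfect cube, so E-series; the 4-jet and mu = 7 give E_7.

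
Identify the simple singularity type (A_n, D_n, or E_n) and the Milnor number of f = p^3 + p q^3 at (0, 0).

The Hessian of f at 0 has rank 0. Corank 2; j^3 = p^3 is a perfect cube, so E-series; the 4-jet and mu = 7 give E_7.

Type E_{7}, Milnor number mu = 7.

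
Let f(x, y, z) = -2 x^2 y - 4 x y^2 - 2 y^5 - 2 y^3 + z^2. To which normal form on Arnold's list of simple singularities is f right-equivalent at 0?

The Hessian of f at 0 is [[0, 0, 0], [0, 0, 0], [0, 0, 2]] with rank 1, so corank 2. A Groebner basis of the Jacobian ideal J(f) in C{x,y,z} is {x^2/5 + y^4 - y^2/5, x^3 + y^3, x*y + y^2, z}; counting standard monomials gives mu = 6. Corank 2; j^3 = -2*y*(x + y)^2 has shape L^2 M (L != M), so D-series; mu = 6 gives D_6.

D_6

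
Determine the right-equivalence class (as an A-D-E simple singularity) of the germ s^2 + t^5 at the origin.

The Hessian of f at 0 is [[2, 0], [0, 0]] with rank 1, so corank 1. A Groebner basis of the Jacobian ideal J(f) in C{s,t} is {t^4, s}; counting standard monomials gives mu = 4. Corank 1: A-series; mu = 4 gives A_4.

A4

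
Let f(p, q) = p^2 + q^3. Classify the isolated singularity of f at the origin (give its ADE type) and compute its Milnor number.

The Hessian of f at 0 has rank 1. Corank 1: A-series; mu = 2 gives A_2.

Type A_{2}, Milnor number mu = 2.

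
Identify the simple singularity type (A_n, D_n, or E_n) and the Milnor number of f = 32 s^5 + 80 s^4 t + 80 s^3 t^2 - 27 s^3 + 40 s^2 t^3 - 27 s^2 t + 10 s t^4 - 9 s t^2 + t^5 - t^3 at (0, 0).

The Hessian of f at 0 has rank 0. Corank 2; j^3 = -(3*s + t)^3 is a perfect cube, so E-series; the 5-jet and mu = 8 give E_8.

Type E_{8}, Milnor number mu = 8.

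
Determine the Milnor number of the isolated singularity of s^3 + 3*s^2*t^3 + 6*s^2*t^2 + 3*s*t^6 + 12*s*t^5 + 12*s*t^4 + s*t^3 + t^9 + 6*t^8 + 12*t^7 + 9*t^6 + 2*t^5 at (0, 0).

7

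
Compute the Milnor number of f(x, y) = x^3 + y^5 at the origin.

8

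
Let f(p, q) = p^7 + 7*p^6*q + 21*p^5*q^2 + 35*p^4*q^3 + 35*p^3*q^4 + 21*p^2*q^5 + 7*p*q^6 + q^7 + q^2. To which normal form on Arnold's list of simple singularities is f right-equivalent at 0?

A_6

The Hessian of f at 0 is [[0, 0], [0, 2]] with rank 1, so corank 1. A Groebner basis of the Jacobian ideal J(f) in C{p,q} is {p^6, q}; counting standard monomials gives mu = 6. Corank 1: A-series; mu = 6 gives A_6.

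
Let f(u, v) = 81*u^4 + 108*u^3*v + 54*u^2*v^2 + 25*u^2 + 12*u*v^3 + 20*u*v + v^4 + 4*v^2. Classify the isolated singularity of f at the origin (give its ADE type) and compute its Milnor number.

Type A_3, Milnor number mu = 3.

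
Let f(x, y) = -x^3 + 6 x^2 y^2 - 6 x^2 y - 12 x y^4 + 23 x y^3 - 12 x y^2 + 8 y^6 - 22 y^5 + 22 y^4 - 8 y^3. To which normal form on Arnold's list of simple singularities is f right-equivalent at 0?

E_{7}

The Hessian of f at 0 is [[0, 0], [0, 0]] with rank 0, so corank 2. A Groebner basis of the Jacobian ideal J(f) in C{x,y} is {-x^2/4 - x*y + y^4 - y^3/12 - y^2, x^3 - 13*x^2/2 - 26*x*y + 35*y^3/6 - 26*y^2, x^2*y + 25*x^2/12 + 25*x*y/3 - 119*y^3/36 + 25*y^2/3, -x^2/2 + x*y^2 - 2*x*y + 11*y^3/6 - 2*y^2}; counting standard monomials gives mu = 7. Corank 2; j^3 = -(x + 2*y)^3 is a perfect cube, so E-series; the 4-jet and mu = 7 give E_7.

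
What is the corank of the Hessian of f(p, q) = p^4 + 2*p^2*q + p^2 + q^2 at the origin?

Hessian at 0 has rank 2.

0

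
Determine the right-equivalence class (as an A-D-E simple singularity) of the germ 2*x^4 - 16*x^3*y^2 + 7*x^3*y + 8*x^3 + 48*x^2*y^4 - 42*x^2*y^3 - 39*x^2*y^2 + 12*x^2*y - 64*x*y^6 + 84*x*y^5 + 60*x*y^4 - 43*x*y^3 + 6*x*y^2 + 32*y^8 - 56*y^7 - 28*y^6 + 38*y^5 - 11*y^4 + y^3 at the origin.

The Hessian of f at 0 is [[0, 0], [0, 0]] with rank 0, so corank 2. A Groebner basis of the Jacobian ideal J(f) in C{x,y} is {-768*x^2/3199 - 768*x*y/3199 + y^4 - 8*y^3/3199 - 192*y^2/3199, x^3 - 1188*x^2/3199 - 1188*x*y/3199 + 775*y^3/6398 - 297*y^2/3199, x^2*y + 1576*x^2/3199 + 1576*x*y/3199 - 2350*y^3/9597 + 394*y^2/3199, -224*x^2/457 + x*y^2 - 224*x*y/457 + 1357*y^3/2742 - 56*y^2/457}; counting standard monomials gives mu = 7. Corank 2; j^3 = (2*x + y)^3 is a perfect cube, so E-series; the 4-jet and mu = 7 give E_7.

E7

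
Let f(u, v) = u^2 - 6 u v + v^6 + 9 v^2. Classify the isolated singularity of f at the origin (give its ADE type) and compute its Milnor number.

Type A_{5}, Milnor number mu = 5.

The Hessian of f at 0 has rank 1. Corank 1: A-series; mu = 5 gives A_5.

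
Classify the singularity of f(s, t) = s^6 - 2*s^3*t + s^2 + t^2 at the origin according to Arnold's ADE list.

A_{1}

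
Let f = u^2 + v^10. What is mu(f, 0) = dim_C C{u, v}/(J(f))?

9

The Hessian of f at 0 has rank 1. Corank 1: A-series; mu = 9 gives A_9.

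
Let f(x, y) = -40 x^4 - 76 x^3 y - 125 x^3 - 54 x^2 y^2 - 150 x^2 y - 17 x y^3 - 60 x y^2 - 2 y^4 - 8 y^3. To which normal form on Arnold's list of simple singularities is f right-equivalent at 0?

E_{7}

The Hessian of f at 0 has rank 0. Corank 2; j^3 = -(5*x + 2*y)^3 is a perfect cube, so E-series; the 4-jet and mu = 7 give E_7.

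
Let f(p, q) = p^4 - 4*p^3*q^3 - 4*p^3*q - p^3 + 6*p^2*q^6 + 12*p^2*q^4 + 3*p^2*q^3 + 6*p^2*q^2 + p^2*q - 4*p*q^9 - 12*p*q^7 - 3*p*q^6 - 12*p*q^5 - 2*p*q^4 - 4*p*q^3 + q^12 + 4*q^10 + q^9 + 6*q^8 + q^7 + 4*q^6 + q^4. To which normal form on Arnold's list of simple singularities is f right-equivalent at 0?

D_{5}

The Hessian of f at 0 is [[0, 0], [0, 0]] with rank 0, so corank 2. A Groebner basis of the Jacobian ideal J(f) in C{p,q} is {p*q^2, p*q/4 + q^3, p^2 - p*q}; counting standard monomials gives mu = 5. Corank 2; j^3 = -p^2*(p - q) has shape L^2 M (L != M), so D-series; mu = 5 gives D_5.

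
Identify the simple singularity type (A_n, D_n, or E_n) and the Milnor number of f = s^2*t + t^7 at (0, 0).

Type D_{8}, Milnor number mu = 8.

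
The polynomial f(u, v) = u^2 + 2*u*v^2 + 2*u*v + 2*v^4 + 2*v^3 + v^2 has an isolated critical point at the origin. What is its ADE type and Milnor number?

The Hessian of f at 0 has rank 1. Corank 1: A-series; mu = 3 gives A_3.

Type A_3, Milnor number mu = 3.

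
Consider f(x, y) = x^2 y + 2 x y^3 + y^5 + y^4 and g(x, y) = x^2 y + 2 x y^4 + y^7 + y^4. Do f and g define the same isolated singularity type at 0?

The Hessian of f at 0 has rank 0. Corank 2; j^3 = x^2*y has shape L^2 M (L != M), so D-series; mu = 5 gives D_5. The Hessian of g at 0 has rank 0. Corank 2; j^3 = x^2*y has shape L^2 M (L != M), so D-series; mu = 5 gives D_5. Both have type D_5, hence right-equivalent.

Yes.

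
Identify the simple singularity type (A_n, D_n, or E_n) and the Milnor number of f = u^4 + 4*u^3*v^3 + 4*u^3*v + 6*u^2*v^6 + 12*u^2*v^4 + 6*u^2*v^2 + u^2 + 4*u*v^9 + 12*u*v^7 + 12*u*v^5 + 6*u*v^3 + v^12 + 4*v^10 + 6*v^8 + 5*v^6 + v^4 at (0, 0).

Type A_3, Milnor number mu = 3.

The Hessian of f at 0 has rank 1. Corank 1: A-series; mu = 3 gives A_3.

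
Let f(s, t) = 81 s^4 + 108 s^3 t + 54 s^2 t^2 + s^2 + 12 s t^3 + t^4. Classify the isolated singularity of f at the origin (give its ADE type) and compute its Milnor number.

Type A3, Milnor number mu = 3.

The Hessian of f at 0 has rank 1. Corank 1: A-series; mu = 3 gives A_3.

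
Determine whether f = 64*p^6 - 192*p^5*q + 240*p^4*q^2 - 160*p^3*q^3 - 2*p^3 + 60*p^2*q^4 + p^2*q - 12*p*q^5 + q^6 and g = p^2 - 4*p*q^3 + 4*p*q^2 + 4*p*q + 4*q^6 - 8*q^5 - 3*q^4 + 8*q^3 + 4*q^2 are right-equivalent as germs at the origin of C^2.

The Hessian of f at 0 has rank 0. Corank 2; j^3 = -p^2*(2*p - q) has shape L^2 M (L != M), so D-series; mu = 7 gives D_7. The Hessian of g at 0 has rank 1. Corank 1: A-series; mu = 3 gives A_3. f is D_7 but g is A_3, hence not right-equivalent.

No.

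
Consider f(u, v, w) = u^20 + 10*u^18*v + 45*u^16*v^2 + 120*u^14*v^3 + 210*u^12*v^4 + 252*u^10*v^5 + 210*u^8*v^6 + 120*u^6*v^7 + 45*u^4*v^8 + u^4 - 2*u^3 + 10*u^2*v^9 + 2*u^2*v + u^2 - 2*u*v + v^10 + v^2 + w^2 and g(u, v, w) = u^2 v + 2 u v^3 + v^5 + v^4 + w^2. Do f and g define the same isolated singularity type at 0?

No.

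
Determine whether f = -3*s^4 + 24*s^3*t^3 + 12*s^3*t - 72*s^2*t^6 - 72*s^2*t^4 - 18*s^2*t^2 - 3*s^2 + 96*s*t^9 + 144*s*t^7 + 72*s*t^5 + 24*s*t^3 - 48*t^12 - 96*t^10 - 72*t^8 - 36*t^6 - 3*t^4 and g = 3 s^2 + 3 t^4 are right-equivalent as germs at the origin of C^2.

Yes.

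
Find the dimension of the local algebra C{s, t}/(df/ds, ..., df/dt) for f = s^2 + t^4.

The Hessian of f at 0 has rank 1. Corank 1: A-series; mu = 3 gives A_3.

3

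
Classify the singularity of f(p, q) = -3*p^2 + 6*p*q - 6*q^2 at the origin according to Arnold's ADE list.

A_1

The Hessian of f at 0 has rank 2. Corank 0: nondegenerate Morse point, so A_1.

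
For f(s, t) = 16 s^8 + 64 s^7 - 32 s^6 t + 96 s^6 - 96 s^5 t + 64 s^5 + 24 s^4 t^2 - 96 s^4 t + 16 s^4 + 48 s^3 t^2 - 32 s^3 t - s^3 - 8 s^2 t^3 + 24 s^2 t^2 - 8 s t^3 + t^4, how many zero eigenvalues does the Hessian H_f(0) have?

2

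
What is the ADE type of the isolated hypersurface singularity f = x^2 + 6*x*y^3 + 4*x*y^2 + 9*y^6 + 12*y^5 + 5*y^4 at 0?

A_{3}

The Hessian of f at 0 is [[2, 0], [0, 0]] with rank 1, so corank 1. A Groebner basis of the Jacobian ideal J(f) in C{x,y} is {x^2, x*y, x/2 + y^2}; counting standard monomials gives mu = 3. Corank 1: A-series; mu = 3 gives A_3.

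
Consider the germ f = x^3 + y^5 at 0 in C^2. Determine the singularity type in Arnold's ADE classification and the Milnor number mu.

The Hessian of f at 0 has rank 0. Corank 2; j^3 = x^3 is a perfect cube, so E-series; the 5-jet and mu = 8 give E_8.

Type E_{8}, Milnor number mu = 8.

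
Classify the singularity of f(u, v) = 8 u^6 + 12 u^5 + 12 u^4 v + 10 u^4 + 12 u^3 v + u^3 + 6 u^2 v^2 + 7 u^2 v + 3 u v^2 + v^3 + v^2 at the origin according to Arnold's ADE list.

A2

The Hessian of f at 0 has rank 1. Corank 1: A-series; mu = 2 gives A_2.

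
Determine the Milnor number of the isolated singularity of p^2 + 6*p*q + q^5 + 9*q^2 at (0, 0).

4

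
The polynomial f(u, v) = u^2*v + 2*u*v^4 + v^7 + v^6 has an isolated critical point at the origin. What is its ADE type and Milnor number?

Type D7, Milnor number mu = 7.

The Hessian of f at 0 has rank 0. Corank 2; j^3 = u^2*v has shape L^2 M (L != M), so D-series; mu = 7 gives D_7.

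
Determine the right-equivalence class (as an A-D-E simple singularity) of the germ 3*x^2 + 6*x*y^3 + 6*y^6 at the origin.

A_{5}

The Hessian of f at 0 is [[6, 0], [0, 0]] with rank 1, so corank 1. A Groebner basis of the Jacobian ideal J(f) in C{x,y} is {x*y^2, x + y^3, x^2}; counting standard monomials gives mu = 5. Corank 1: A-series; mu = 5 gives A_5.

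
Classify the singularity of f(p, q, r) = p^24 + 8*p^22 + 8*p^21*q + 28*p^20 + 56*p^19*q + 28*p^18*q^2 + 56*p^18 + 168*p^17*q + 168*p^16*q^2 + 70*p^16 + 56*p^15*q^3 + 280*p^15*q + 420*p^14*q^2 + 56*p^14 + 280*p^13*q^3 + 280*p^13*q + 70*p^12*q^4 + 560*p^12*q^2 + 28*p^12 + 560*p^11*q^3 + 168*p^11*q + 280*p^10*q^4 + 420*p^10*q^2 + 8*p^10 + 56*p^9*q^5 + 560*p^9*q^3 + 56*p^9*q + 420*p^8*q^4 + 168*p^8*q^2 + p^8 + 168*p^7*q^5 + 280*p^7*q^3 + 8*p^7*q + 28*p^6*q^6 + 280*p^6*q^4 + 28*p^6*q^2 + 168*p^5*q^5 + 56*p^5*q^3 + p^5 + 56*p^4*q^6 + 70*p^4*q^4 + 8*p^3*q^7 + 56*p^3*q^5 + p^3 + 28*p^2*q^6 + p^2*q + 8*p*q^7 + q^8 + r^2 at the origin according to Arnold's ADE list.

D_{9}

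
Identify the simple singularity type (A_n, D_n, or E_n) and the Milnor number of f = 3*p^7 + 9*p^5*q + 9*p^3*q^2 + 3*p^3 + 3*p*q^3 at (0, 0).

The Hessian of f at 0 has rank 0. Corank 2; j^3 = 3*p^3 is a perfect cube, so E-series; the 4-jet and mu = 7 give E_7.

Type E7, Milnor number mu = 7.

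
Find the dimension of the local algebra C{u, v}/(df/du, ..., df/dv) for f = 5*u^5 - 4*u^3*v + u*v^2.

6

The Hessian of f at 0 has rank 0. Corank 2; j^3 = u*v^2 has shape L^2 M (L != M), so D-series; mu = 6 gives D_6.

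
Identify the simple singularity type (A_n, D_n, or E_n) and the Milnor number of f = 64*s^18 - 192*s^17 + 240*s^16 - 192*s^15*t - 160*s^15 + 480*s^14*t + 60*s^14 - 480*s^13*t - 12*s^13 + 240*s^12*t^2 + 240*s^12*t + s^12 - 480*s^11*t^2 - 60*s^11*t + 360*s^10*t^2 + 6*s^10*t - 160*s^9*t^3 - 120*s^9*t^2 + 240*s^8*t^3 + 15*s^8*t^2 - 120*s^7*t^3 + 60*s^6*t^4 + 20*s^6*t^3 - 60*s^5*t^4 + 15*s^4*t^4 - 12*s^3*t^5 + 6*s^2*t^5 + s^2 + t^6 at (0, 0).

Type A_{5}, Milnor number mu = 5.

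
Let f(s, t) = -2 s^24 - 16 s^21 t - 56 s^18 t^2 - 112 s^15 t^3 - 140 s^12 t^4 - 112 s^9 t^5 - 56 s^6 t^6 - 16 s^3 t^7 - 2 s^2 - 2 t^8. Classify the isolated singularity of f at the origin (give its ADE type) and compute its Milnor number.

The Hessian of f at 0 has rank 1. Corank 1: A-series; mu = 7 gives A_7.

Type A7, Milnor number mu = 7.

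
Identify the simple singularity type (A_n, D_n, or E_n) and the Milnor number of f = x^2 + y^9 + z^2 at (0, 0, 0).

Type A_{8}, Milnor number mu = 8.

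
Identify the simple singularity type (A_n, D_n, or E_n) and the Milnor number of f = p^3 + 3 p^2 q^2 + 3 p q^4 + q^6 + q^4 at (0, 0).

Type E6, Milnor number mu = 6.

The Hessian of f at 0 is [[0, 0], [0, 0]] with rank 0, so corank 2. A Groebner basis of the Jacobian ideal J(f) in C{p,q} is {p^3, p^2*q, p^2/2 + p*q^2, q^3}; counting standard monomials gives mu = 6. Corank 2; j^3 = p^3 is a perfect cube, so E-series; the 4-jet and mu = 6 give E_6.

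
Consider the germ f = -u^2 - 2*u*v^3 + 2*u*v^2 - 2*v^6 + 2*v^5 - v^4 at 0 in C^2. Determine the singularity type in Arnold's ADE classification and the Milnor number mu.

Type A_5, Milnor number mu = 5.

The Hessian of f at 0 is [[-2, 0], [0, 0]] with rank 1, so corank 1. A Groebner basis of the Jacobian ideal J(f) in C{u,v} is {u*v^2 + u*v + u - v^2, u + v^3 - v^2, u^2 + u*v + u - v^2}; counting standard monomials gives mu = 5. Corank 1: A-series; mu = 5 gives A_5.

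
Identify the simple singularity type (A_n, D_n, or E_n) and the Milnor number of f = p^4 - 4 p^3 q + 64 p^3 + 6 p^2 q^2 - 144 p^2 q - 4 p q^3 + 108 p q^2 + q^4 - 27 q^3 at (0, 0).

Type E_6, Milnor number mu = 6.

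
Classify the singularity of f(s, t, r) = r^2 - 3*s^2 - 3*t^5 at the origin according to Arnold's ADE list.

The Hessian of f at 0 is [[-6, 0, 0], [0, 0, 0], [0, 0, 2]] with rank 2, so corank 1. A Groebner basis of the Jacobian ideal J(f) in C{s,t,r} is {t^4, s, r}; counting standard monomials gives mu = 4. Corank 1: A-series; mu = 4 gives A_4.

A_4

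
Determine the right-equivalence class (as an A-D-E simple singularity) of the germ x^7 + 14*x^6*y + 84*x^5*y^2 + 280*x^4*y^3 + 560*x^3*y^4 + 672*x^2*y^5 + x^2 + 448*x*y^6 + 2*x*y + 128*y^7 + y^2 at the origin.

A6

The Hessian of f at 0 has rank 1. Corank 1: A-series; mu = 6 gives A_6.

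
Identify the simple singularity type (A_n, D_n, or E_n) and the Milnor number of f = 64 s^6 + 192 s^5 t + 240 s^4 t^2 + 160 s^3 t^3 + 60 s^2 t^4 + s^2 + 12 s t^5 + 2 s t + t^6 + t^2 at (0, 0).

Type A_5, Milnor number mu = 5.

The Hessian of f at 0 has rank 1. Corank 1: A-series; mu = 5 gives A_5.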